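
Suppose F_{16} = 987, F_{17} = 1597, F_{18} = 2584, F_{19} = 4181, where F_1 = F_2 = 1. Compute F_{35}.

9227465

By the addition formula F_{m+n} = F_m F_{n+1} + F_{m−1} F_n with m=17, n=18: F_{35} = 1597·4181 + 987·2584 = 6677057 + 2550408 = 9227465.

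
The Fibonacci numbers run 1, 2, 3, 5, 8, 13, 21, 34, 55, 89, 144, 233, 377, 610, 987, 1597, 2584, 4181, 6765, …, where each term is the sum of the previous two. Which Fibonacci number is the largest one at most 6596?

4181

4181 ≤ 6596 < 6765, so the largest Fibonacci number not exceeding 6596 is 4181.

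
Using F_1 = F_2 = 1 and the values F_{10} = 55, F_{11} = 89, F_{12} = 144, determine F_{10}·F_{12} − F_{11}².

-1

55·144 − 89² = 7920 − 7921 = -1. (Cassini's identity: F_{k−1}F_{k+1} − F_k² = (−1)^k.)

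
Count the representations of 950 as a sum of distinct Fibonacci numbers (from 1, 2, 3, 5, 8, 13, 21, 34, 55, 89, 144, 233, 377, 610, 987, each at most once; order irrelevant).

15

Each representation comes from the Zeckendorf form by replacing some F_k with F_{k−1} + F_{k−2} where possible.
950 = 610+233+89+13+5 = 610+233+89+13+3+2 = 610+233+55+34+13+5 = 610+233+89+8+5+3+2 = … (11 more), for 15 in all.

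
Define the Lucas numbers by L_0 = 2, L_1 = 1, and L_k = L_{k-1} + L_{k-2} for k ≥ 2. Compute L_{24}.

103682

Iterating the recurrence up to L_{19} = 9349 and L_{18} = 5778:
L_{20} = L_{19} + L_{18} = 9349 + 5778 = 15127
L_{21} = L_{20} + L_{19} = 15127 + 9349 = 24476
L_{22} = L_{21} + L_{20} = 24476 + 15127 = 39603
L_{23} = L_{22} + L_{21} = 39603 + 24476 = 64079
L_{24} = L_{23} + L_{22} = 64079 + 39603 = 103682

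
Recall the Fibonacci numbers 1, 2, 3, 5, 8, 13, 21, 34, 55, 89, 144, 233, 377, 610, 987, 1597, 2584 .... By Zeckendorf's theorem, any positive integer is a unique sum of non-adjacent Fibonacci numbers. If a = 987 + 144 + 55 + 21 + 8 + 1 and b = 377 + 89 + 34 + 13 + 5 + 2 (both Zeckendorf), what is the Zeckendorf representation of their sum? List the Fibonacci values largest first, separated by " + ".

1597 + 89 + 34 + 13 + 3

The two numbers are 1216 and 520, so their sum is 1736.
Greedy algorithm:
1736 − 1597 = 139
139 − 89 = 50
50 − 34 = 16
16 − 13 = 3
3 − 3 = 0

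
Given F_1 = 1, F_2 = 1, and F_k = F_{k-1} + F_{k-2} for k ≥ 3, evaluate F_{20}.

Iterating the recurrence up to F_{15} = 610 and F_{14} = 377:
F_{16} = F_{15} + F_{14} = 610 + 377 = 987
F_{17} = F_{16} + F_{15} = 987 + 610 = 1597
F_{18} = F_{17} + F_{16} = 1597 + 987 = 2584
F_{19} = F_{18} + F_{17} = 2584 + 1597 = 4181
F_{20} = F_{19} + F_{18} = 4181 + 2584 = 6765

6765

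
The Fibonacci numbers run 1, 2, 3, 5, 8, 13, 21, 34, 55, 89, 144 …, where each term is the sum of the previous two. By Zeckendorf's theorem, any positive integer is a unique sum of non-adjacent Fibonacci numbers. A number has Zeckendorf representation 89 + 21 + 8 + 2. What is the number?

120

89 + 21 + 8 + 2 = 120.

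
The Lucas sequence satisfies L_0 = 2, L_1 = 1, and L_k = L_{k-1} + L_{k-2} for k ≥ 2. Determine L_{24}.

Iterating the recurrence up to L_{18} = 5778 and L_{17} = 3571:
L_{19} = L_{18} + L_{17} = 5778 + 3571 = 9349
L_{20} = L_{19} + L_{18} = 9349 + 5778 = 15127
L_{21} = L_{20} + L_{19} = 15127 + 9349 = 24476
L_{22} = L_{21} + L_{20} = 24476 + 15127 = 39603
L_{23} = L_{22} + L_{21} = 39603 + 24476 = 64079
L_{24} = L_{23} + L_{22} = 64079 + 39603 = 103682

103682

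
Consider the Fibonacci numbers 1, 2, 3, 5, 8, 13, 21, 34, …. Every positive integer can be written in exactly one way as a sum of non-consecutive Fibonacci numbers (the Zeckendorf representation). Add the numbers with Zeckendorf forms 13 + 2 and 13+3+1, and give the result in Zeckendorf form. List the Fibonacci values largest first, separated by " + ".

21 + 8 + 3

The two numbers are 15 and 17, so their sum is 32.
21 ≤ 32 < 34, so take 21; remainder 11
8 ≤ 11 < 13, so take 8; remainder 3
3 ≤ 3 < 5, so take 3; remainder 0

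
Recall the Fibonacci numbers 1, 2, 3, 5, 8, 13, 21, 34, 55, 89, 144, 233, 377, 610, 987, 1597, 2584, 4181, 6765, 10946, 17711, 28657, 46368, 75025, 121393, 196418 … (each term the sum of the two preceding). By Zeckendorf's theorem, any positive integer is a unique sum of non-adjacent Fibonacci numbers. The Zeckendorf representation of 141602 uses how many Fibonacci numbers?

Repeatedly subtract the largest Fibonacci number that fits:
141602: greatest Fibonacci not exceeding it is 121393, leaving 20209
20209: greatest Fibonacci not exceeding it is 17711, leaving 2498
2498: greatest Fibonacci not exceeding it is 1597, leaving 901
901: greatest Fibonacci not exceeding it is 610, leaving 291
291: greatest Fibonacci not exceeding it is 233, leaving 58
58: greatest Fibonacci not exceeding it is 55, leaving 3
3: greatest Fibonacci not exceeding it is 3, leaving 0
141602 = 121393 + 17711 + 1597 + 610 + 233 + 55 + 3, which has 7 terms.

7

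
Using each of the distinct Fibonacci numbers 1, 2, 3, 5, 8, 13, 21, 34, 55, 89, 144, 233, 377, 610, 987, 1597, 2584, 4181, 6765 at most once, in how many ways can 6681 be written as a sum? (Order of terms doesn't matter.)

30

6681 = 4181+1597+610+233+55+5 = 4181+1597+610+233+55+3+2 = 4181+1597+610+233+34+21+5 = 4181+1597+610+144+89+55+5 = 4181+1597+610+233+34+21+3+2 = … (25 more), for 30 in all.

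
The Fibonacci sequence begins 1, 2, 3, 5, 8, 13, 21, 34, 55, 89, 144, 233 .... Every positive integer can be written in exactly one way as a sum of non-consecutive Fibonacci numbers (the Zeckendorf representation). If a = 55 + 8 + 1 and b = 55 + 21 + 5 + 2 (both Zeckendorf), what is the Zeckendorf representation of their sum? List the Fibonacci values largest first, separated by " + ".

The two numbers are 64 and 83, so their sum is 147.
subtract 144 from 147: 3 remains
subtract 3 from 3: 0 remains

144 + 3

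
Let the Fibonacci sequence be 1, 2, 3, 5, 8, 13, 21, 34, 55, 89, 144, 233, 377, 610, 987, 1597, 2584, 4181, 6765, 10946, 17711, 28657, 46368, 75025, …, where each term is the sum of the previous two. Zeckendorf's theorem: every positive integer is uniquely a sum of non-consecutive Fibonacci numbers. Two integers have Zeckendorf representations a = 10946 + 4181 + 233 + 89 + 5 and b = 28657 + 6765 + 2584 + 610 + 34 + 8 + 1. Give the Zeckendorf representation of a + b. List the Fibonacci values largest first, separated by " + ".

The two numbers are 15454 and 38659, so their sum is 54113.
Greedy algorithm:
54113: greatest Fibonacci not exceeding it is 46368, leaving 7745
7745: greatest Fibonacci not exceeding it is 6765, leaving 980
980: greatest Fibonacci not exceeding it is 610, leaving 370
370: greatest Fibonacci not exceeding it is 233, leaving 137
137: greatest Fibonacci not exceeding it is 89, leaving 48
48: greatest Fibonacci not exceeding it is 34, leaving 14
14: greatest Fibonacci not exceeding it is 13, leaving 1
1: greatest Fibonacci not exceeding it is 1, leaving 0

46368 + 6765 + 610 + 233 + 89 + 34 + 13 + 1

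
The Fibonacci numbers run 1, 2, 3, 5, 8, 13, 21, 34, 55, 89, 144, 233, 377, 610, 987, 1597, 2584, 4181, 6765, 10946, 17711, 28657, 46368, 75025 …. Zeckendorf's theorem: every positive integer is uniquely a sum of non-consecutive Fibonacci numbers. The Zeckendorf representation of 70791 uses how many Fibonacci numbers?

8

largest Fibonacci ≤ 70791 is 46368; 70791 − 46368 = 24423
largest Fibonacci ≤ 24423 is 17711; 24423 − 17711 = 6712
largest Fibonacci ≤ 6712 is 4181; 6712 − 4181 = 2531
largest Fibonacci ≤ 2531 is 1597; 2531 − 1597 = 934
largest Fibonacci ≤ 934 is 610; 934 − 610 = 324
largest Fibonacci ≤ 324 is 233; 324 − 233 = 91
largest Fibonacci ≤ 91 is 89; 91 − 89 = 2
largest Fibonacci ≤ 2 is 2; 2 − 2 = 0
70791 = 46368 + 17711 + 4181 + 1597 + 610 + 233 + 89 + 2, which has 8 terms.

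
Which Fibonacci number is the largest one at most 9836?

6765 ≤ 9836 < 10946, so the largest Fibonacci number not exceeding 9836 is 6765.

6765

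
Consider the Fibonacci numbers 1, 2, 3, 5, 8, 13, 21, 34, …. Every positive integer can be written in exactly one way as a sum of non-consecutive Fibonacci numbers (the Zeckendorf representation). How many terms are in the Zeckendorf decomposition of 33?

4

33: greatest Fibonacci not exceeding it is 21, leaving 12
12: greatest Fibonacci not exceeding it is 8, leaving 4
4: greatest Fibonacci not exceeding it is 3, leaving 1
1: greatest Fibonacci not exceeding it is 1, leaving 0
33 = 21 + 8 + 3 + 1, which has 4 terms.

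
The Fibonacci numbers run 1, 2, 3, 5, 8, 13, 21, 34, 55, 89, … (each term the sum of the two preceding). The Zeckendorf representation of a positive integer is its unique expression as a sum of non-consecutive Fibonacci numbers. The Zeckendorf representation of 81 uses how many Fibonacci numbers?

3

Greedily peel off the largest Fibonacci term at each step:
subtract 55 from 81: 26 remains
subtract 21 from 26: 5 remains
subtract 5 from 5: 0 remains
81 = 55 + 21 + 5, which has 3 terms.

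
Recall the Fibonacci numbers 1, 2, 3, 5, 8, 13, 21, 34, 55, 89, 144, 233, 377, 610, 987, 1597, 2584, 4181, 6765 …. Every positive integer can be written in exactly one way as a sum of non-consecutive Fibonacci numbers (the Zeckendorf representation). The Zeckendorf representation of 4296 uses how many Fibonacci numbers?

Greedy algorithm:
subtract 4181 from 4296: 115 remains
subtract 89 from 115: 26 remains
subtract 21 from 26: 5 remains
subtract 5 from 5: 0 remains
4296 = 4181 + 89 + 21 + 5, which has 4 terms.

4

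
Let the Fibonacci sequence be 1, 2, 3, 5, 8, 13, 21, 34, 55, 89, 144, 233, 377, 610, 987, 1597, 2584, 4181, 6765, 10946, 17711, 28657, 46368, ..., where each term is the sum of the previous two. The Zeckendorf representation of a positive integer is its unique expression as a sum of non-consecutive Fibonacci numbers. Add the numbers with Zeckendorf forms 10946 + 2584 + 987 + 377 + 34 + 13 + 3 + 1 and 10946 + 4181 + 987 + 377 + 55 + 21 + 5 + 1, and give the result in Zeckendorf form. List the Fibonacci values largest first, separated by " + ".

The two numbers are 14945 and 16573, so their sum is 31518.
31518: greatest Fibonacci not exceeding it is 28657, leaving 2861
2861: greatest Fibonacci not exceeding it is 2584, leaving 277
277: greatest Fibonacci not exceeding it is 233, leaving 44
44: greatest Fibonacci not exceeding it is 34, leaving 10
10: greatest Fibonacci not exceeding it is 8, leaving 2
2: greatest Fibonacci not exceeding it is 2, leaving 0

28657 + 2584 + 233 + 34 + 8 + 2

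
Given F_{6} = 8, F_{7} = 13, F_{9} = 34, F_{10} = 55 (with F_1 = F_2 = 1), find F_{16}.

By the addition formula F_{m+n} = F_m F_{n+1} + F_{m−1} F_n with m=10, n=6: F_{16} = 55·13 + 34·8 = 715 + 272 = 987.

987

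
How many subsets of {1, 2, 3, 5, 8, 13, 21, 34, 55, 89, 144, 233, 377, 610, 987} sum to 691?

Starting from the Zeckendorf form and repeatedly splitting a term F_k into F_{k−1} + F_{k−2} (when neither is already used) reaches every representation.
691 = 610+55+21+5 = 610+55+21+3+2 = 610+55+13+8+5 = 377+233+55+21+5 = … (14 more), for 18 in all.

18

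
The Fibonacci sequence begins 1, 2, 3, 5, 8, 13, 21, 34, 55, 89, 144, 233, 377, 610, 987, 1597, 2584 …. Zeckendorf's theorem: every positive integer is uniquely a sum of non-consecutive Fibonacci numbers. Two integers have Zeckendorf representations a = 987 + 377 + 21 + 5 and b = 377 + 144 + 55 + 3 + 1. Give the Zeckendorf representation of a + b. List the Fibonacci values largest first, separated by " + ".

The two numbers are 1390 and 580, so their sum is 1970.
subtract 1597 from 1970: 373 remains
subtract 233 from 373: 140 remains
subtract 89 from 140: 51 remains
subtract 34 from 51: 17 remains
subtract 13 from 17: 4 remains
subtract 3 from 4: 1 remains
subtract 1 from 1: 0 remains

1597 + 233 + 89 + 34 + 13 + 3 + 1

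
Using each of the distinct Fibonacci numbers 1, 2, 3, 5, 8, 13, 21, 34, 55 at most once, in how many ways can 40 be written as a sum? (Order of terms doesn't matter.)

Starting from the Zeckendorf form and repeatedly splitting a term F_k into F_{k−1} + F_{k−2} (when neither is already used) reaches every representation.
40 = 34+5+1 = 34+3+2+1 = 21+13+5+1 = 21+13+3+2+1 = 21+8+5+3+2+1 — 5 representations.

5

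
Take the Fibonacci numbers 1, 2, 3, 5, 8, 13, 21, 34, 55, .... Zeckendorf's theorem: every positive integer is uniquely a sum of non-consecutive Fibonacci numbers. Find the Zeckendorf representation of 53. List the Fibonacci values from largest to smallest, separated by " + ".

53: greatest Fibonacci not exceeding it is 34, leaving 19
19: greatest Fibonacci not exceeding it is 13, leaving 6
6: greatest Fibonacci not exceeding it is 5, leaving 1
1: greatest Fibonacci not exceeding it is 1, leaving 0
So 53 = 34 + 13 + 5 + 1, with no two terms consecutive in the sequence.

34 + 13 + 5 + 1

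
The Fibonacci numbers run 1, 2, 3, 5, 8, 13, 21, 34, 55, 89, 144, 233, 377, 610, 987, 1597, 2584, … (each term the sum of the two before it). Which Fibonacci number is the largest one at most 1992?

1597 ≤ 1992 < 2584, so the largest Fibonacci number not exceeding 1992 is 1597.

1597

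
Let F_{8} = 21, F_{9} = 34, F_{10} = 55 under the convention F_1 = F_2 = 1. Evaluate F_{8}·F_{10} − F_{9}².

-1

21·55 − 34² = 1155 − 1156 = -1. (Cassini's identity: F_{k−1}F_{k+1} − F_k² = (−1)^k.)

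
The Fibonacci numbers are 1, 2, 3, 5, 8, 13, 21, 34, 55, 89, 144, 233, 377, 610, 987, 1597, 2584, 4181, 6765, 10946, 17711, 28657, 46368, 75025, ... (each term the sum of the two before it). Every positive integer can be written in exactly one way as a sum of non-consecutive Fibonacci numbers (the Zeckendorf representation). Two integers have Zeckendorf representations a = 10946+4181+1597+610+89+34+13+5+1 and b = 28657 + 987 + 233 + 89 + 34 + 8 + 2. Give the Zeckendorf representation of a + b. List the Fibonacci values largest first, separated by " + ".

The two numbers are 17476 and 30010, so their sum is 47486.
47486 − 46368 = 1118
1118 − 987 = 131
131 − 89 = 42
42 − 34 = 8
8 − 8 = 0

46368 + 987 + 89 + 34 + 8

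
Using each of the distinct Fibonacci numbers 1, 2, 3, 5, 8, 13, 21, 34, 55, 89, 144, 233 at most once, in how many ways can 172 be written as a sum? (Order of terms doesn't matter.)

5

172 = 144+21+5+2 = 144+13+8+5+2 = 89+55+21+5+2 = 89+55+13+8+5+2 = … (1 more), for 5 in all.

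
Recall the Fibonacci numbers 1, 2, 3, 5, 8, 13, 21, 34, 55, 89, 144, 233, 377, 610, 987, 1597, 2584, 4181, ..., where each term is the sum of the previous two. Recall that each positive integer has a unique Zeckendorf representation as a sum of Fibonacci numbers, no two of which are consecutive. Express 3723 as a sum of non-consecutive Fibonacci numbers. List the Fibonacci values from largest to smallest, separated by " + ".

Greedy algorithm:
2584 ≤ 3723 < 4181, so take 2584; remainder 1139
987 ≤ 1139 < 1597, so take 987; remainder 152
144 ≤ 152 < 233, so take 144; remainder 8
8 ≤ 8 < 13, so take 8; remainder 0
So 3723 = 2584 + 987 + 144 + 8, with no two terms consecutive in the sequence.

2584 + 987 + 144 + 8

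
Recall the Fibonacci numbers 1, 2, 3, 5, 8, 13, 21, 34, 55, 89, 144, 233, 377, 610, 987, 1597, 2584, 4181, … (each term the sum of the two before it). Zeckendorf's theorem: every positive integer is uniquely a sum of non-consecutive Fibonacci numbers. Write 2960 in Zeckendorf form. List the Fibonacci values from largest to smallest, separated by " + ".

2584 + 233 + 89 + 34 + 13 + 5 + 2

Greedy algorithm:
largest Fibonacci ≤ 2960 is 2584; 2960 − 2584 = 376
largest Fibonacci ≤ 376 is 233; 376 − 233 = 143
largest Fibonacci ≤ 143 is 89; 143 − 89 = 54
largest Fibonacci ≤ 54 is 34; 54 − 34 = 20
largest Fibonacci ≤ 20 is 13; 20 − 13 = 7
largest Fibonacci ≤ 7 is 5; 7 − 5 = 2
largest Fibonacci ≤ 2 is 2; 2 − 2 = 0
So 2960 = 2584 + 233 + 89 + 34 + 13 + 5 + 2, with no two terms consecutive in the sequence.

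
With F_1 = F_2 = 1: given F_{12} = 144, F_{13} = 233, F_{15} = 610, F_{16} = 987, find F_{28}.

317811

By the addition formula F_{m+n} = F_m F_{n+1} + F_{m−1} F_n with m=16, n=12: F_{28} = 987·233 + 610·144 = 229971 + 87840 = 317811.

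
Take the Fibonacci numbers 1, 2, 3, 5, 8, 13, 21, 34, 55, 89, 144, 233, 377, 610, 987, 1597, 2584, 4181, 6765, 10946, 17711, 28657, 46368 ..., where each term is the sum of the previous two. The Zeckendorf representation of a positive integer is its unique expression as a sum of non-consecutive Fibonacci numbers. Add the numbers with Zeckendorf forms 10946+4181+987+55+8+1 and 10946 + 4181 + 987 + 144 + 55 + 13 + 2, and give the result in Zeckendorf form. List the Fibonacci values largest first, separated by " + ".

28657 + 2584 + 987 + 233 + 34 + 8 + 3

The two numbers are 16178 and 16328, so their sum is 32506.
Repeatedly subtract the largest Fibonacci number that fits:
32506: greatest Fibonacci not exceeding it is 28657, leaving 3849
3849: greatest Fibonacci not exceeding it is 2584, leaving 1265
1265: greatest Fibonacci not exceeding it is 987, leaving 278
278: greatest Fibonacci not exceeding it is 233, leaving 45
45: greatest Fibonacci not exceeding it is 34, leaving 11
11: greatest Fibonacci not exceeding it is 8, leaving 3
3: greatest Fibonacci not exceeding it is 3, leaving 0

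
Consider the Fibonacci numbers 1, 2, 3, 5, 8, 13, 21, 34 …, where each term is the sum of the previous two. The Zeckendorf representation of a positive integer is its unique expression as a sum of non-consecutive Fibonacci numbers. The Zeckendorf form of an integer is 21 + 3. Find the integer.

24

21 + 3 = 24.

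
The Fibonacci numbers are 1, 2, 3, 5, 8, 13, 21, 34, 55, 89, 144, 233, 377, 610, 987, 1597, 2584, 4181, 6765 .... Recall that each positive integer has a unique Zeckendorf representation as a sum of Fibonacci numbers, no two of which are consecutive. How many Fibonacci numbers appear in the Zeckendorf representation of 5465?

6

largest Fibonacci ≤ 5465 is 4181; 5465 − 4181 = 1284
largest Fibonacci ≤ 1284 is 987; 1284 − 987 = 297
largest Fibonacci ≤ 297 is 233; 297 − 233 = 64
largest Fibonacci ≤ 64 is 55; 64 − 55 = 9
largest Fibonacci ≤ 9 is 8; 9 − 8 = 1
largest Fibonacci ≤ 1 is 1; 1 − 1 = 0
5465 = 4181 + 987 + 233 + 55 + 8 + 1, which has 6 terms.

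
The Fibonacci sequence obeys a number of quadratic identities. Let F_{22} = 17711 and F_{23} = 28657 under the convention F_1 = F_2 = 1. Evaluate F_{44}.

701408733

By the doubling identity F_{2k} = F_k(2F_{k+1} − F_k): F_{44} = 17711·(2·28657 − 17711) = 17711·39603 = 701408733.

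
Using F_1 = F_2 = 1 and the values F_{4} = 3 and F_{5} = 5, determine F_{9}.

By F_{2k+1} = F_k² + F_{k+1}²: F_{9} = 3² + 5² = 9 + 25 = 34.

34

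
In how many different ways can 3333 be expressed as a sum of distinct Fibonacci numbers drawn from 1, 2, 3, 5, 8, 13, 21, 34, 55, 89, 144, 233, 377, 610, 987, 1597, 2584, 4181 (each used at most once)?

3333 = 2584+610+89+34+13+3 = 2584+610+89+34+13+2+1 = 2584+610+89+34+8+5+3 = 2584+377+233+89+34+13+3 = 2584+610+89+34+8+5+2+1 = … (31 more), for 36 in all.

36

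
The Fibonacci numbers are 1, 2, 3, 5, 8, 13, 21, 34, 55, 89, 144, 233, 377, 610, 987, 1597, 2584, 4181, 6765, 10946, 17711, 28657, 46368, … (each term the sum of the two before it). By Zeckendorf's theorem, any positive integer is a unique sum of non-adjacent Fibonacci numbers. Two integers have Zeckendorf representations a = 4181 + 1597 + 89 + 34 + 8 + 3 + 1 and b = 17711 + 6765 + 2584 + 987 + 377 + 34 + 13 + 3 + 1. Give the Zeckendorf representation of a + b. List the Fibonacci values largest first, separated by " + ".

28657 + 4181 + 987 + 377 + 144 + 34 + 8

The two numbers are 5913 and 28475, so their sum is 34388.
Greedy algorithm:
take 28657 (≤ 34388); 34388 − 28657 = 5731
take 4181 (≤ 5731); 5731 − 4181 = 1550
take 987 (≤ 1550); 1550 − 987 = 563
take 377 (≤ 563); 563 − 377 = 186
take 144 (≤ 186); 186 − 144 = 42
take 34 (≤ 42); 42 − 34 = 8
take 8 (≤ 8); 8 − 8 = 0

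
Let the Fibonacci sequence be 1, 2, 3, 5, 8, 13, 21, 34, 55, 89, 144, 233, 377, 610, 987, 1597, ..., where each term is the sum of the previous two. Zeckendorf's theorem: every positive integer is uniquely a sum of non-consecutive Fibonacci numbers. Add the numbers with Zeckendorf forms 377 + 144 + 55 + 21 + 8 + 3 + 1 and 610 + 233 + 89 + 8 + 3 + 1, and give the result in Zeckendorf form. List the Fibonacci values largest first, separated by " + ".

The two numbers are 609 and 944, so their sum is 1553.
1553 − 987 = 566
566 − 377 = 189
189 − 144 = 45
45 − 34 = 11
11 − 8 = 3
3 − 3 = 0

987 + 377 + 144 + 34 + 8 + 3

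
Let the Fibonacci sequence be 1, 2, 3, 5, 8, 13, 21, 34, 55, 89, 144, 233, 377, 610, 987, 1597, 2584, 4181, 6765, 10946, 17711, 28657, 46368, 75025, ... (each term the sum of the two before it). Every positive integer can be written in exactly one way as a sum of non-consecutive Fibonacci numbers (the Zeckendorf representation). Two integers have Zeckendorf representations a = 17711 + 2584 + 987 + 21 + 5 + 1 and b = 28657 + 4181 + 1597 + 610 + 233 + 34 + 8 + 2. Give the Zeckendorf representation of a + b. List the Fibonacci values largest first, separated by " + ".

The two numbers are 21309 and 35322, so their sum is 56631.
Greedily peel off the largest Fibonacci term at each step:
largest Fibonacci ≤ 56631 is 46368; 56631 − 46368 = 10263
largest Fibonacci ≤ 10263 is 6765; 10263 − 6765 = 3498
largest Fibonacci ≤ 3498 is 2584; 3498 − 2584 = 914
largest Fibonacci ≤ 914 is 610; 914 − 610 = 304
largest Fibonacci ≤ 304 is 233; 304 − 233 = 71
largest Fibonacci ≤ 71 is 55; 71 − 55 = 16
largest Fibonacci ≤ 16 is 13; 16 − 13 = 3
largest Fibonacci ≤ 3 is 3; 3 − 3 = 0

46368 + 6765 + 2584 + 610 + 233 + 55 + 13 + 3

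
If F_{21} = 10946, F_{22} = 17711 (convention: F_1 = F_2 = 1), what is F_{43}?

433494437

By the addition formula F_{m+n} = F_m F_{n+1} + F_{m−1} F_n with m=22, n=21: F_{43} = 17711·17711 + 10946·10946 = 313679521 + 119814916 = 433494437.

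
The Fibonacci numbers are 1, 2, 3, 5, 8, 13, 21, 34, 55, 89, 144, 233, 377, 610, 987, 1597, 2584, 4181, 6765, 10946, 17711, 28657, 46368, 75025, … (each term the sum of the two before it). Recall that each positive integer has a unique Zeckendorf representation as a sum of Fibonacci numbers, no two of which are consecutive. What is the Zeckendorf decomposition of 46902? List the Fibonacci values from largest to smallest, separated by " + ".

46368 + 377 + 144 + 13

Greedy algorithm:
largest Fibonacci ≤ 46902 is 46368; 46902 − 46368 = 534
largest Fibonacci ≤ 534 is 377; 534 − 377 = 157
largest Fibonacci ≤ 157 is 144; 157 − 144 = 13
largest Fibonacci ≤ 13 is 13; 13 − 13 = 0
So 46902 = 46368 + 377 + 144 + 13, with no two terms consecutive in the sequence.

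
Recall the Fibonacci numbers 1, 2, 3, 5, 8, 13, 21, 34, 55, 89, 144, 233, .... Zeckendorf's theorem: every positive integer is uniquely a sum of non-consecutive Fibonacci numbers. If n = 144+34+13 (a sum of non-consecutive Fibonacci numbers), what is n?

144+34+13 = 191.

191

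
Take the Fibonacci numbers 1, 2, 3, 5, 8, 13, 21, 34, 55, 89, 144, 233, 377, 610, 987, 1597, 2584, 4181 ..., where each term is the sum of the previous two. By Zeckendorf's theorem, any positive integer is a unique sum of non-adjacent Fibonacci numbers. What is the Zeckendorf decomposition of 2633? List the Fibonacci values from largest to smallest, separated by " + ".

Greedy algorithm:
2633: greatest Fibonacci not exceeding it is 2584, leaving 49
49: greatest Fibonacci not exceeding it is 34, leaving 15
15: greatest Fibonacci not exceeding it is 13, leaving 2
2: greatest Fibonacci not exceeding it is 2, leaving 0
So 2633 = 2584 + 34 + 13 + 2, with no two terms consecutive in the sequence.

2584 + 34 + 13 + 2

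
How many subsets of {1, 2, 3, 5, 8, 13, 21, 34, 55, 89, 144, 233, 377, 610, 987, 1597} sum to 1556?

Starting from the Zeckendorf form and repeatedly splitting a term F_k into F_{k−1} + F_{k−2} (when neither is already used) reaches every representation.
1556 = 987+377+144+34+13+1 = 987+377+144+34+8+5+1 = 987+377+89+55+34+13+1 = 987+377+144+34+8+3+2+1 = … (16 more), for 20 in all.

20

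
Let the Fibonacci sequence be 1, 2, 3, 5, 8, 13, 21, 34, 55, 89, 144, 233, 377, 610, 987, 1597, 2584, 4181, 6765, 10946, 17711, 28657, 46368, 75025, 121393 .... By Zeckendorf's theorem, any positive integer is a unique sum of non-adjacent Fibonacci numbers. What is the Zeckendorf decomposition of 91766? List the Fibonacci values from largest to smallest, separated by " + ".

75025 + 10946 + 4181 + 1597 + 13 + 3 + 1

75025 ≤ 91766 < 121393, so take 75025; remainder 16741
10946 ≤ 16741 < 17711, so take 10946; remainder 5795
4181 ≤ 5795 < 6765, so take 4181; remainder 1614
1597 ≤ 1614 < 2584, so take 1597; remainder 17
13 ≤ 17 < 21, so take 13; remainder 4
3 ≤ 4 < 5, so take 3; remainder 1
1 ≤ 1 < 2, so take 1; remainder 0
So 91766 = 75025 + 10946 + 4181 + 1597 + 13 + 3 + 1, with no two terms consecutive in the sequence.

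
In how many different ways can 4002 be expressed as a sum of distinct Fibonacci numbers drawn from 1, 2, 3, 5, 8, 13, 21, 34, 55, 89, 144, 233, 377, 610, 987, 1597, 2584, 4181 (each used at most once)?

7

4002 = 2584+987+377+34+13+5+2 = 2584+987+233+144+34+13+5+2 = 2584+987+233+89+55+34+13+5+2 = 2584+610+377+233+144+34+13+5+2 = 2584+610+377+233+89+55+34+13+5+2 = … (2 more), for 7 in all.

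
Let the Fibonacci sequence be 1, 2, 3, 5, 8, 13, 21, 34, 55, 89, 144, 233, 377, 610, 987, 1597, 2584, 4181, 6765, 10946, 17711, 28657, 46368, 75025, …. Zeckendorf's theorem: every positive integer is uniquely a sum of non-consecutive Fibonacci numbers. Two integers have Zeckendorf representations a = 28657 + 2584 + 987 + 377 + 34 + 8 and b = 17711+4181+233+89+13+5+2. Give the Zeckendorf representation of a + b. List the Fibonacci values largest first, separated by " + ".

The two numbers are 32647 and 22234, so their sum is 54881.
Greedily peel off the largest Fibonacci term at each step:
46368 ≤ 54881 < 75025, so take 46368; remainder 8513
6765 ≤ 8513 < 10946, so take 6765; remainder 1748
1597 ≤ 1748 < 2584, so take 1597; remainder 151
144 ≤ 151 < 233, so take 144; remainder 7
5 ≤ 7 < 8, so take 5; remainder 2
2 ≤ 2 < 3, so take 2; remainder 0

46368 + 6765 + 1597 + 144 + 5 + 2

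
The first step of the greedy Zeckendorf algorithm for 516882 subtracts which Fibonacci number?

514229 ≤ 516882 < 832040, so the largest Fibonacci number not exceeding 516882 is 514229.

514229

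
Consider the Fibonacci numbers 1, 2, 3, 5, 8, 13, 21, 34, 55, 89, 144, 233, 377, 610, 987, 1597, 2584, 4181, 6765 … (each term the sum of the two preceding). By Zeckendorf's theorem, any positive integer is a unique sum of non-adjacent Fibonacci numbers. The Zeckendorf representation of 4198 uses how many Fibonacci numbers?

4

take 4181 (≤ 4198); 4198 − 4181 = 17
take 13 (≤ 17); 17 − 13 = 4
take 3 (≤ 4); 4 − 3 = 1
take 1 (≤ 1); 1 − 1 = 0
4198 = 4181 + 13 + 3 + 1, which has 4 terms.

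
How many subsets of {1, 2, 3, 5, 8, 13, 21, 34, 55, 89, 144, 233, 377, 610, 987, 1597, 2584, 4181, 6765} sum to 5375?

5375 = 4181+987+144+55+8 = 4181+987+144+55+5+3 = 4181+987+144+34+21+8 = 4181+987+144+55+5+2+1 = … (58 more), for 62 in all.

62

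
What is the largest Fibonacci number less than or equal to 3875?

2584 ≤ 3875 < 4181, so the largest Fibonacci number not exceeding 3875 is 2584.

2584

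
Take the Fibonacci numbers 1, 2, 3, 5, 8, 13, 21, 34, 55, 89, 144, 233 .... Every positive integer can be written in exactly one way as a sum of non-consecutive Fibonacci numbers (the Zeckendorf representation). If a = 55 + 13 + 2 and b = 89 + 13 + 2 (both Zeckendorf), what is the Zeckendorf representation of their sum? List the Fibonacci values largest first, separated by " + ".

The two numbers are 70 and 104, so their sum is 174.
Greedy algorithm:
174 − 144 = 30
30 − 21 = 9
9 − 8 = 1
1 − 1 = 0

144 + 21 + 8 + 1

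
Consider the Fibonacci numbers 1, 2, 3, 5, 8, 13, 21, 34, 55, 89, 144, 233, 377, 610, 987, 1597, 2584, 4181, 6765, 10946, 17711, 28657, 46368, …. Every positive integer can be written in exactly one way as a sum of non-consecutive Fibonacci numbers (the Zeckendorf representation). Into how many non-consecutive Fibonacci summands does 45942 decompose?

9

45942 − 28657 = 17285
17285 − 10946 = 6339
6339 − 4181 = 2158
2158 − 1597 = 561
561 − 377 = 184
184 − 144 = 40
40 − 34 = 6
6 − 5 = 1
1 − 1 = 0
45942 = 28657 + 10946 + 4181 + 1597 + 377 + 144 + 34 + 5 + 1, which has 9 terms.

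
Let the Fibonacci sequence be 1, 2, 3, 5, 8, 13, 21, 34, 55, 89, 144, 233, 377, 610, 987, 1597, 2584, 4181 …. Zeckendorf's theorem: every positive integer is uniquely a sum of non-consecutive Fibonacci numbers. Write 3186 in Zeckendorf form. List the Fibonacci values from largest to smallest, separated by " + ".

2584 + 377 + 144 + 55 + 21 + 5

largest Fibonacci ≤ 3186 is 2584; 3186 − 2584 = 602
largest Fibonacci ≤ 602 is 377; 602 − 377 = 225
largest Fibonacci ≤ 225 is 144; 225 − 144 = 81
largest Fibonacci ≤ 81 is 55; 81 − 55 = 26
largest Fibonacci ≤ 26 is 21; 26 − 21 = 5
largest Fibonacci ≤ 5 is 5; 5 − 5 = 0
So 3186 = 2584 + 377 + 144 + 55 + 21 + 5, with no two terms consecutive in the sequence.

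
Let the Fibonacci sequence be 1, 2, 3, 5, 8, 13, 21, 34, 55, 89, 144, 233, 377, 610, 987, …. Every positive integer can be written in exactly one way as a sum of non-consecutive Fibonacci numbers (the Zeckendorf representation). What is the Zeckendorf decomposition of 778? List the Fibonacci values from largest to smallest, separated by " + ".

Greedily peel off the largest Fibonacci term at each step:
610 ≤ 778 < 987, so take 610; remainder 168
144 ≤ 168 < 233, so take 144; remainder 24
21 ≤ 24 < 34, so take 21; remainder 3
3 ≤ 3 < 5, so take 3; remainder 0
So 778 = 610 + 144 + 21 + 3, with no two terms consecutive in the sequence.

610 + 144 + 21 + 3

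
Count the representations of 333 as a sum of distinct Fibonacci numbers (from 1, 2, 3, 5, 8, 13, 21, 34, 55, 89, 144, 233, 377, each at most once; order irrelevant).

15

Starting from the Zeckendorf form and repeatedly splitting a term F_k into F_{k−1} + F_{k−2} (when neither is already used) reaches every representation.
333 = 233+89+8+3 = 233+89+8+2+1 = 233+55+34+8+3 = … (12 more), for 15 in all.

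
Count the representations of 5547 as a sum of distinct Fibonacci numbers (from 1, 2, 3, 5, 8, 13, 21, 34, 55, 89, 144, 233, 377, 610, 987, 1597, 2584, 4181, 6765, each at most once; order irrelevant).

5547 = 4181+987+377+2 = 4181+987+233+144+2 = 2584+1597+987+377+2 = 4181+987+233+89+55+2 = … (18 more), for 22 in all.

22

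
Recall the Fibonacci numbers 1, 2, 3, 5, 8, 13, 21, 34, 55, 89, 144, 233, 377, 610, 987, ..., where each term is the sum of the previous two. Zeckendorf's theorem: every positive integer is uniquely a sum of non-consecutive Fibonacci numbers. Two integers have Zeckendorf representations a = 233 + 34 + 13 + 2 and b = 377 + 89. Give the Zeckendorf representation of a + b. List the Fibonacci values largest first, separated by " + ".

The two numbers are 282 and 466, so their sum is 748.
748 − 610 = 138
138 − 89 = 49
49 − 34 = 15
15 − 13 = 2
2 − 2 = 0

610 + 89 + 34 + 13 + 2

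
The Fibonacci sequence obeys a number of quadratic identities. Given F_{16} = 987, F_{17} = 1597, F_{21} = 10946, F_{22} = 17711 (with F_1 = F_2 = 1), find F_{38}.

By the addition formula F_{m+n} = F_m F_{n+1} + F_{m−1} F_n with m=17, n=21: F_{38} = 1597·17711 + 987·10946 = 28284467 + 10803702 = 39088169.

39088169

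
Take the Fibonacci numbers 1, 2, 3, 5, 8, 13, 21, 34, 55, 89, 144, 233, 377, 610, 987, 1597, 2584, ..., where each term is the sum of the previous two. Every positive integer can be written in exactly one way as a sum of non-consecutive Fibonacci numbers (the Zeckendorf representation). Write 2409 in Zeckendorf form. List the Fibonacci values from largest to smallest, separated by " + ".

Repeatedly subtract the largest Fibonacci number that fits:
1597 ≤ 2409 < 2584, so take 1597; remainder 812
610 ≤ 812 < 987, so take 610; remainder 202
144 ≤ 202 < 233, so take 144; remainder 58
55 ≤ 58 < 89, so take 55; remainder 3
3 ≤ 3 < 5, so take 3; remainder 0
So 2409 = 1597 + 610 + 144 + 55 + 3, with no two terms consecutive in the sequence.

1597 + 610 + 144 + 55 + 3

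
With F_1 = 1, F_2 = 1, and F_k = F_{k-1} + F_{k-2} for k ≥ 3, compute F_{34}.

Iterating the recurrence up to F_{29} = 514229 and F_{28} = 317811:
F_{30} = F_{29} + F_{28} = 514229 + 317811 = 832040
F_{31} = F_{30} + F_{29} = 832040 + 514229 = 1346269
F_{32} = F_{31} + F_{30} = 1346269 + 832040 = 2178309
F_{33} = F_{32} + F_{31} = 2178309 + 1346269 = 3524578
F_{34} = F_{33} + F_{32} = 3524578 + 2178309 = 5702887

5702887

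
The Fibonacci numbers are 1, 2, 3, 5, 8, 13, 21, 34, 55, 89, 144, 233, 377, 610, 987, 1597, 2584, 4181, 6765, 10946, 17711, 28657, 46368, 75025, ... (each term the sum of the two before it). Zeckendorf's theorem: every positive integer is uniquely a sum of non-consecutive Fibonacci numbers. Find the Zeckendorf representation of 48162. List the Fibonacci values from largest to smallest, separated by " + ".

take 46368 (≤ 48162); 48162 − 46368 = 1794
take 1597 (≤ 1794); 1794 − 1597 = 197
take 144 (≤ 197); 197 − 144 = 53
take 34 (≤ 53); 53 − 34 = 19
take 13 (≤ 19); 19 − 13 = 6
take 5 (≤ 6); 6 − 5 = 1
take 1 (≤ 1); 1 − 1 = 0
So 48162 = 46368 + 1597 + 144 + 34 + 13 + 5 + 1, with no two terms consecutive in the sequence.

46368 + 1597 + 144 + 34 + 13 + 5 + 1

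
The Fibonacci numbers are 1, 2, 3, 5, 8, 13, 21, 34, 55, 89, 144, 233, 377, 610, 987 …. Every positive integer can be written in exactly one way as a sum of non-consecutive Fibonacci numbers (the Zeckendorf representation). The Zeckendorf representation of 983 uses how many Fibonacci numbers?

7

take 610 (≤ 983); 983 − 610 = 373
take 233 (≤ 373); 373 − 233 = 140
take 89 (≤ 140); 140 − 89 = 51
take 34 (≤ 51); 51 − 34 = 17
take 13 (≤ 17); 17 − 13 = 4
take 3 (≤ 4); 4 − 3 = 1
take 1 (≤ 1); 1 − 1 = 0
983 = 610 + 233 + 89 + 34 + 13 + 3 + 1, which has 7 terms.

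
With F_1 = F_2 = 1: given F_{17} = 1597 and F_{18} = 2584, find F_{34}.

By the doubling identity F_{2k} = F_k(2F_{k+1} − F_k): F_{34} = 1597·(2·2584 − 1597) = 1597·3571 = 5702887.

5702887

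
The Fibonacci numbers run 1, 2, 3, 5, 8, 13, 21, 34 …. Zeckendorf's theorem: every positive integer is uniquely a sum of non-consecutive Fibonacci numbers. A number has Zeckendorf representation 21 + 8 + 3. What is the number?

21 + 8 + 3 = 32.

32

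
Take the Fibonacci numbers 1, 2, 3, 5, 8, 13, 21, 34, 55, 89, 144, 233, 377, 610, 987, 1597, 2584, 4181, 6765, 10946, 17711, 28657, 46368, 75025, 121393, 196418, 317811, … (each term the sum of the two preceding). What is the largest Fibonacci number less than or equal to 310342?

196418

196418 ≤ 310342 < 317811, so the largest Fibonacci number not exceeding 310342 is 196418.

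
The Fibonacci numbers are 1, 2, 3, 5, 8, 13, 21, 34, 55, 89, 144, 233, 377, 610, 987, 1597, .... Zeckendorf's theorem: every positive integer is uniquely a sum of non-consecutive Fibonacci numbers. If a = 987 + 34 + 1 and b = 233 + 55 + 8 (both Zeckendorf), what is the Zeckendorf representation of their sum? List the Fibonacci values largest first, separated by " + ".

987 + 233 + 89 + 8 + 1

The two numbers are 1022 and 296, so their sum is 1318.
Repeatedly subtract the largest Fibonacci number that fits:
1318: greatest Fibonacci not exceeding it is 987, leaving 331
331: greatest Fibonacci not exceeding it is 233, leaving 98
98: greatest Fibonacci not exceeding it is 89, leaving 9
9: greatest Fibonacci not exceeding it is 8, leaving 1
1: greatest Fibonacci not exceeding it is 1, leaving 0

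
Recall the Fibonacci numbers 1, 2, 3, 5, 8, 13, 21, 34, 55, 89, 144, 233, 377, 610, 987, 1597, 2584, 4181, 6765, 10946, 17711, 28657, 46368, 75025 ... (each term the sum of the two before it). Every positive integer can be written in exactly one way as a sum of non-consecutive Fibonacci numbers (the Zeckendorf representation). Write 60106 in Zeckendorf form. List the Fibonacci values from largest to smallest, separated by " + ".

46368 + 10946 + 2584 + 144 + 55 + 8 + 1

Greedy algorithm:
take 46368 (≤ 60106); 60106 − 46368 = 13738
take 10946 (≤ 13738); 13738 − 10946 = 2792
take 2584 (≤ 2792); 2792 − 2584 = 208
take 144 (≤ 208); 208 − 144 = 64
take 55 (≤ 64); 64 − 55 = 9
take 8 (≤ 9); 9 − 8 = 1
take 1 (≤ 1); 1 − 1 = 0
So 60106 = 46368 + 10946 + 2584 + 144 + 55 + 8 + 1, with no two terms consecutive in the sequence.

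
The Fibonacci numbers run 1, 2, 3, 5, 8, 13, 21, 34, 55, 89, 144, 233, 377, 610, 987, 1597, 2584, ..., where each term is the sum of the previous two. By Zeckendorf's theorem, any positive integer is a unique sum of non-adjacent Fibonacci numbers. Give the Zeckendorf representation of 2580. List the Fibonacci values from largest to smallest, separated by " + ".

2580 − 1597 = 983
983 − 610 = 373
373 − 233 = 140
140 − 89 = 51
51 − 34 = 17
17 − 13 = 4
4 − 3 = 1
1 − 1 = 0
So 2580 = 1597 + 610 + 233 + 89 + 34 + 13 + 3 + 1, with no two terms consecutive in the sequence.

1597 + 610 + 233 + 89 + 34 + 13 + 3 + 1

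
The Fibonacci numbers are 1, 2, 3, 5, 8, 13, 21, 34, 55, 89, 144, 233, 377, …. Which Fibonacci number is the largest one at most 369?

233 ≤ 369 < 377, so the largest Fibonacci number not exceeding 369 is 233.

233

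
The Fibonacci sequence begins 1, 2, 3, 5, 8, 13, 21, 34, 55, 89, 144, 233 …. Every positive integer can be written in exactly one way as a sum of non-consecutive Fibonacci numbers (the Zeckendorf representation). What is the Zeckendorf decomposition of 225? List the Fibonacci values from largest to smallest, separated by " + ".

Greedily peel off the largest Fibonacci term at each step:
subtract 144 from 225: 81 remains
subtract 55 from 81: 26 remains
subtract 21 from 26: 5 remains
subtract 5 from 5: 0 remains
So 225 = 144 + 55 + 21 + 5, with no two terms consecutive in the sequence.

144 + 55 + 21 + 5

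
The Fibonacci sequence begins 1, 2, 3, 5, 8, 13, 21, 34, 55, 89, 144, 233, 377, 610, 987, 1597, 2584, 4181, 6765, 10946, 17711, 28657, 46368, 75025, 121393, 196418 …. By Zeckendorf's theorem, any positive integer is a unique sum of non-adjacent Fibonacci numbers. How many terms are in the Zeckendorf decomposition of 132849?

7

subtract 121393 from 132849: 11456 remains
subtract 10946 from 11456: 510 remains
subtract 377 from 510: 133 remains
subtract 89 from 133: 44 remains
subtract 34 from 44: 10 remains
subtract 8 from 10: 2 remains
subtract 2 from 2: 0 remains
132849 = 121393 + 10946 + 377 + 89 + 34 + 8 + 2, which has 7 terms.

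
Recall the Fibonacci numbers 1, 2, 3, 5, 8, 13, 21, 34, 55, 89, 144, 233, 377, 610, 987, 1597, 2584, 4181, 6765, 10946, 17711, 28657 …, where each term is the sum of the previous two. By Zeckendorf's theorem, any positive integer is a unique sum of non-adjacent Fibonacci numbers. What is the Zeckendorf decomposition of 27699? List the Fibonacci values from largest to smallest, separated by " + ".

27699 − 17711 = 9988
9988 − 6765 = 3223
3223 − 2584 = 639
639 − 610 = 29
29 − 21 = 8
8 − 8 = 0
So 27699 = 17711 + 6765 + 2584 + 610 + 21 + 8, with no two terms consecutive in the sequence.

17711 + 6765 + 2584 + 610 + 21 + 8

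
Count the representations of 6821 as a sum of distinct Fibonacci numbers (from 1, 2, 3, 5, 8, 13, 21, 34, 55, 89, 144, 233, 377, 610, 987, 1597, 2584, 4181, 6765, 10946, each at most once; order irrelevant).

Each representation comes from the Zeckendorf form by replacing some F_k with F_{k−1} + F_{k−2} where possible.
6821 = 6765+55+1 = 6765+34+21+1 = 4181+2584+55+1 = 6765+34+13+8+1 = 4181+2584+34+21+1 = … (18 more), for 23 in all.

23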